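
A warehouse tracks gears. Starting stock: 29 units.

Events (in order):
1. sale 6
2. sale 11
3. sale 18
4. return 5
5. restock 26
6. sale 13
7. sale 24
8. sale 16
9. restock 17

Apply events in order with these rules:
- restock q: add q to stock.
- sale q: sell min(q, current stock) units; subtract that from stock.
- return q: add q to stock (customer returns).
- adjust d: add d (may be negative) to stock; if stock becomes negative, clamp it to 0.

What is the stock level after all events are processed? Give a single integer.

Answer: 17

Derivation:
Processing events:
Start: stock = 29
  Event 1 (sale 6): sell min(6,29)=6. stock: 29 - 6 = 23. total_sold = 6
  Event 2 (sale 11): sell min(11,23)=11. stock: 23 - 11 = 12. total_sold = 17
  Event 3 (sale 18): sell min(18,12)=12. stock: 12 - 12 = 0. total_sold = 29
  Event 4 (return 5): 0 + 5 = 5
  Event 5 (restock 26): 5 + 26 = 31
  Event 6 (sale 13): sell min(13,31)=13. stock: 31 - 13 = 18. total_sold = 42
  Event 7 (sale 24): sell min(24,18)=18. stock: 18 - 18 = 0. total_sold = 60
  Event 8 (sale 16): sell min(16,0)=0. stock: 0 - 0 = 0. total_sold = 60
  Event 9 (restock 17): 0 + 17 = 17
Final: stock = 17, total_sold = 60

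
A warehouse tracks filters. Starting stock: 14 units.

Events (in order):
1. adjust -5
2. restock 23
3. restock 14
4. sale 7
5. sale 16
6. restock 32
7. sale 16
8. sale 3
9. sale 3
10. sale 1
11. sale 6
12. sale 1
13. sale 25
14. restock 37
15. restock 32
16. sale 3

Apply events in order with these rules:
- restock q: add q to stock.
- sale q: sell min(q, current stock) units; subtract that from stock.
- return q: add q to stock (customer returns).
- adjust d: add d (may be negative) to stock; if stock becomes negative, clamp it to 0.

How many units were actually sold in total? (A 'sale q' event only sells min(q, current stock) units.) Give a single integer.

Processing events:
Start: stock = 14
  Event 1 (adjust -5): 14 + -5 = 9
  Event 2 (restock 23): 9 + 23 = 32
  Event 3 (restock 14): 32 + 14 = 46
  Event 4 (sale 7): sell min(7,46)=7. stock: 46 - 7 = 39. total_sold = 7
  Event 5 (sale 16): sell min(16,39)=16. stock: 39 - 16 = 23. total_sold = 23
  Event 6 (restock 32): 23 + 32 = 55
  Event 7 (sale 16): sell min(16,55)=16. stock: 55 - 16 = 39. total_sold = 39
  Event 8 (sale 3): sell min(3,39)=3. stock: 39 - 3 = 36. total_sold = 42
  Event 9 (sale 3): sell min(3,36)=3. stock: 36 - 3 = 33. total_sold = 45
  Event 10 (sale 1): sell min(1,33)=1. stock: 33 - 1 = 32. total_sold = 46
  Event 11 (sale 6): sell min(6,32)=6. stock: 32 - 6 = 26. total_sold = 52
  Event 12 (sale 1): sell min(1,26)=1. stock: 26 - 1 = 25. total_sold = 53
  Event 13 (sale 25): sell min(25,25)=25. stock: 25 - 25 = 0. total_sold = 78
  Event 14 (restock 37): 0 + 37 = 37
  Event 15 (restock 32): 37 + 32 = 69
  Event 16 (sale 3): sell min(3,69)=3. stock: 69 - 3 = 66. total_sold = 81
Final: stock = 66, total_sold = 81

Answer: 81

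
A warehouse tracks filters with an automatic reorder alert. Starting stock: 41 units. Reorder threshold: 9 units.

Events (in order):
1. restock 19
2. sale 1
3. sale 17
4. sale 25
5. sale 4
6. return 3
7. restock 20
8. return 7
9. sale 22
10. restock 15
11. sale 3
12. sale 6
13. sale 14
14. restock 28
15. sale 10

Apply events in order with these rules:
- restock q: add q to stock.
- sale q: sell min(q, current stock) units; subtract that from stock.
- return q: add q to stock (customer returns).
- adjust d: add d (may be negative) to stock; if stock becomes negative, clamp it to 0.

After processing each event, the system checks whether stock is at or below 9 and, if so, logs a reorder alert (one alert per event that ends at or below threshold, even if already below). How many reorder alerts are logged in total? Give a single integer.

Answer: 0

Derivation:
Processing events:
Start: stock = 41
  Event 1 (restock 19): 41 + 19 = 60
  Event 2 (sale 1): sell min(1,60)=1. stock: 60 - 1 = 59. total_sold = 1
  Event 3 (sale 17): sell min(17,59)=17. stock: 59 - 17 = 42. total_sold = 18
  Event 4 (sale 25): sell min(25,42)=25. stock: 42 - 25 = 17. total_sold = 43
  Event 5 (sale 4): sell min(4,17)=4. stock: 17 - 4 = 13. total_sold = 47
  Event 6 (return 3): 13 + 3 = 16
  Event 7 (restock 20): 16 + 20 = 36
  Event 8 (return 7): 36 + 7 = 43
  Event 9 (sale 22): sell min(22,43)=22. stock: 43 - 22 = 21. total_sold = 69
  Event 10 (restock 15): 21 + 15 = 36
  Event 11 (sale 3): sell min(3,36)=3. stock: 36 - 3 = 33. total_sold = 72
  Event 12 (sale 6): sell min(6,33)=6. stock: 33 - 6 = 27. total_sold = 78
  Event 13 (sale 14): sell min(14,27)=14. stock: 27 - 14 = 13. total_sold = 92
  Event 14 (restock 28): 13 + 28 = 41
  Event 15 (sale 10): sell min(10,41)=10. stock: 41 - 10 = 31. total_sold = 102
Final: stock = 31, total_sold = 102

Checking against threshold 9:
  After event 1: stock=60 > 9
  After event 2: stock=59 > 9
  After event 3: stock=42 > 9
  After event 4: stock=17 > 9
  After event 5: stock=13 > 9
  After event 6: stock=16 > 9
  After event 7: stock=36 > 9
  After event 8: stock=43 > 9
  After event 9: stock=21 > 9
  After event 10: stock=36 > 9
  After event 11: stock=33 > 9
  After event 12: stock=27 > 9
  After event 13: stock=13 > 9
  After event 14: stock=41 > 9
  After event 15: stock=31 > 9
Alert events: []. Count = 0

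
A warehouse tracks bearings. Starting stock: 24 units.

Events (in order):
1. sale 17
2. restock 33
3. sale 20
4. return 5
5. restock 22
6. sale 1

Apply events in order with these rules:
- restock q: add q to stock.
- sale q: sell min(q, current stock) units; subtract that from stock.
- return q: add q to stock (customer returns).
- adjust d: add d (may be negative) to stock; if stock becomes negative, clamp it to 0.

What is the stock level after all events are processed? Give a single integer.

Answer: 46

Derivation:
Processing events:
Start: stock = 24
  Event 1 (sale 17): sell min(17,24)=17. stock: 24 - 17 = 7. total_sold = 17
  Event 2 (restock 33): 7 + 33 = 40
  Event 3 (sale 20): sell min(20,40)=20. stock: 40 - 20 = 20. total_sold = 37
  Event 4 (return 5): 20 + 5 = 25
  Event 5 (restock 22): 25 + 22 = 47
  Event 6 (sale 1): sell min(1,47)=1. stock: 47 - 1 = 46. total_sold = 38
Final: stock = 46, total_sold = 38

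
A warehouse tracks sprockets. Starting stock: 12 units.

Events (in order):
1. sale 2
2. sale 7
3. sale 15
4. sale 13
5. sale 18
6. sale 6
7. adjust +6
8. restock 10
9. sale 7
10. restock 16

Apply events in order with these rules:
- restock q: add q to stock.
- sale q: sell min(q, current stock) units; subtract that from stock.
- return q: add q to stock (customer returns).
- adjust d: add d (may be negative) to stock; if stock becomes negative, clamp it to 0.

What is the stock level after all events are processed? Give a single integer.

Processing events:
Start: stock = 12
  Event 1 (sale 2): sell min(2,12)=2. stock: 12 - 2 = 10. total_sold = 2
  Event 2 (sale 7): sell min(7,10)=7. stock: 10 - 7 = 3. total_sold = 9
  Event 3 (sale 15): sell min(15,3)=3. stock: 3 - 3 = 0. total_sold = 12
  Event 4 (sale 13): sell min(13,0)=0. stock: 0 - 0 = 0. total_sold = 12
  Event 5 (sale 18): sell min(18,0)=0. stock: 0 - 0 = 0. total_sold = 12
  Event 6 (sale 6): sell min(6,0)=0. stock: 0 - 0 = 0. total_sold = 12
  Event 7 (adjust +6): 0 + 6 = 6
  Event 8 (restock 10): 6 + 10 = 16
  Event 9 (sale 7): sell min(7,16)=7. stock: 16 - 7 = 9. total_sold = 19
  Event 10 (restock 16): 9 + 16 = 25
Final: stock = 25, total_sold = 19

Answer: 25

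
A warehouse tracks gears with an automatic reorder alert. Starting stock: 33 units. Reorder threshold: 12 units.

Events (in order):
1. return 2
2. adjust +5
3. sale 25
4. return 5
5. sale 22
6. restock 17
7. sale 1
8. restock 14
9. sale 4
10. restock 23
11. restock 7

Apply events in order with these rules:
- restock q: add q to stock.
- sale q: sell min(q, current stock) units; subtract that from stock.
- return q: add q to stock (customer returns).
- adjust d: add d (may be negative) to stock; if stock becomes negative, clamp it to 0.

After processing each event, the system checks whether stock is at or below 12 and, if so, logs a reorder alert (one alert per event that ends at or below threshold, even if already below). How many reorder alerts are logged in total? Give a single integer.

Processing events:
Start: stock = 33
  Event 1 (return 2): 33 + 2 = 35
  Event 2 (adjust +5): 35 + 5 = 40
  Event 3 (sale 25): sell min(25,40)=25. stock: 40 - 25 = 15. total_sold = 25
  Event 4 (return 5): 15 + 5 = 20
  Event 5 (sale 22): sell min(22,20)=20. stock: 20 - 20 = 0. total_sold = 45
  Event 6 (restock 17): 0 + 17 = 17
  Event 7 (sale 1): sell min(1,17)=1. stock: 17 - 1 = 16. total_sold = 46
  Event 8 (restock 14): 16 + 14 = 30
  Event 9 (sale 4): sell min(4,30)=4. stock: 30 - 4 = 26. total_sold = 50
  Event 10 (restock 23): 26 + 23 = 49
  Event 11 (restock 7): 49 + 7 = 56
Final: stock = 56, total_sold = 50

Checking against threshold 12:
  After event 1: stock=35 > 12
  After event 2: stock=40 > 12
  After event 3: stock=15 > 12
  After event 4: stock=20 > 12
  After event 5: stock=0 <= 12 -> ALERT
  After event 6: stock=17 > 12
  After event 7: stock=16 > 12
  After event 8: stock=30 > 12
  After event 9: stock=26 > 12
  After event 10: stock=49 > 12
  After event 11: stock=56 > 12
Alert events: [5]. Count = 1

Answer: 1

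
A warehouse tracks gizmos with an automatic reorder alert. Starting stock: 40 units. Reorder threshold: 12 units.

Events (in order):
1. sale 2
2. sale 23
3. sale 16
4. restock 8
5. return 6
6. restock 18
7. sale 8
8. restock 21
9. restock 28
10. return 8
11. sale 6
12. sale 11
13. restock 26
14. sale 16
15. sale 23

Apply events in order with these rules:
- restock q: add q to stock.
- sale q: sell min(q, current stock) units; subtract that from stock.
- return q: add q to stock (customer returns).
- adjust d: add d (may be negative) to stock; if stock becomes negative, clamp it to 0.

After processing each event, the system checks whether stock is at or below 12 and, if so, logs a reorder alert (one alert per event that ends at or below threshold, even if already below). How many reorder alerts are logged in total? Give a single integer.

Processing events:
Start: stock = 40
  Event 1 (sale 2): sell min(2,40)=2. stock: 40 - 2 = 38. total_sold = 2
  Event 2 (sale 23): sell min(23,38)=23. stock: 38 - 23 = 15. total_sold = 25
  Event 3 (sale 16): sell min(16,15)=15. stock: 15 - 15 = 0. total_sold = 40
  Event 4 (restock 8): 0 + 8 = 8
  Event 5 (return 6): 8 + 6 = 14
  Event 6 (restock 18): 14 + 18 = 32
  Event 7 (sale 8): sell min(8,32)=8. stock: 32 - 8 = 24. total_sold = 48
  Event 8 (restock 21): 24 + 21 = 45
  Event 9 (restock 28): 45 + 28 = 73
  Event 10 (return 8): 73 + 8 = 81
  Event 11 (sale 6): sell min(6,81)=6. stock: 81 - 6 = 75. total_sold = 54
  Event 12 (sale 11): sell min(11,75)=11. stock: 75 - 11 = 64. total_sold = 65
  Event 13 (restock 26): 64 + 26 = 90
  Event 14 (sale 16): sell min(16,90)=16. stock: 90 - 16 = 74. total_sold = 81
  Event 15 (sale 23): sell min(23,74)=23. stock: 74 - 23 = 51. total_sold = 104
Final: stock = 51, total_sold = 104

Checking against threshold 12:
  After event 1: stock=38 > 12
  After event 2: stock=15 > 12
  After event 3: stock=0 <= 12 -> ALERT
  After event 4: stock=8 <= 12 -> ALERT
  After event 5: stock=14 > 12
  After event 6: stock=32 > 12
  After event 7: stock=24 > 12
  After event 8: stock=45 > 12
  After event 9: stock=73 > 12
  After event 10: stock=81 > 12
  After event 11: stock=75 > 12
  After event 12: stock=64 > 12
  After event 13: stock=90 > 12
  After event 14: stock=74 > 12
  After event 15: stock=51 > 12
Alert events: [3, 4]. Count = 2

Answer: 2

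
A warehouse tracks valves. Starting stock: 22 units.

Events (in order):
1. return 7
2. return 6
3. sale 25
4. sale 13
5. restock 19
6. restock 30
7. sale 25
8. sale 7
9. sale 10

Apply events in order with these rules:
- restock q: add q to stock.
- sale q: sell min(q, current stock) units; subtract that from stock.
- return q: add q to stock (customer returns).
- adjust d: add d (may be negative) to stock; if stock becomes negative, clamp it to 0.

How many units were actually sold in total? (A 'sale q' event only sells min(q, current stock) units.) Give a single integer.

Processing events:
Start: stock = 22
  Event 1 (return 7): 22 + 7 = 29
  Event 2 (return 6): 29 + 6 = 35
  Event 3 (sale 25): sell min(25,35)=25. stock: 35 - 25 = 10. total_sold = 25
  Event 4 (sale 13): sell min(13,10)=10. stock: 10 - 10 = 0. total_sold = 35
  Event 5 (restock 19): 0 + 19 = 19
  Event 6 (restock 30): 19 + 30 = 49
  Event 7 (sale 25): sell min(25,49)=25. stock: 49 - 25 = 24. total_sold = 60
  Event 8 (sale 7): sell min(7,24)=7. stock: 24 - 7 = 17. total_sold = 67
  Event 9 (sale 10): sell min(10,17)=10. stock: 17 - 10 = 7. total_sold = 77
Final: stock = 7, total_sold = 77

Answer: 77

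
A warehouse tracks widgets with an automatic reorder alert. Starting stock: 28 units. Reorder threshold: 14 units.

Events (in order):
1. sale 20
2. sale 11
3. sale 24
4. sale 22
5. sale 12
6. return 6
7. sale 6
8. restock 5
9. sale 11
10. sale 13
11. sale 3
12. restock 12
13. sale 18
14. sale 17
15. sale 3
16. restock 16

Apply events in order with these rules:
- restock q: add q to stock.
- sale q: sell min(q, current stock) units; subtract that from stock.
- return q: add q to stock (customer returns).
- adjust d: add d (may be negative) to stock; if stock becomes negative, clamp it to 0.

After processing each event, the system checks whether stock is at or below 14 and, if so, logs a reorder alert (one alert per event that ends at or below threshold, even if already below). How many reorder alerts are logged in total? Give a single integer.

Processing events:
Start: stock = 28
  Event 1 (sale 20): sell min(20,28)=20. stock: 28 - 20 = 8. total_sold = 20
  Event 2 (sale 11): sell min(11,8)=8. stock: 8 - 8 = 0. total_sold = 28
  Event 3 (sale 24): sell min(24,0)=0. stock: 0 - 0 = 0. total_sold = 28
  Event 4 (sale 22): sell min(22,0)=0. stock: 0 - 0 = 0. total_sold = 28
  Event 5 (sale 12): sell min(12,0)=0. stock: 0 - 0 = 0. total_sold = 28
  Event 6 (return 6): 0 + 6 = 6
  Event 7 (sale 6): sell min(6,6)=6. stock: 6 - 6 = 0. total_sold = 34
  Event 8 (restock 5): 0 + 5 = 5
  Event 9 (sale 11): sell min(11,5)=5. stock: 5 - 5 = 0. total_sold = 39
  Event 10 (sale 13): sell min(13,0)=0. stock: 0 - 0 = 0. total_sold = 39
  Event 11 (sale 3): sell min(3,0)=0. stock: 0 - 0 = 0. total_sold = 39
  Event 12 (restock 12): 0 + 12 = 12
  Event 13 (sale 18): sell min(18,12)=12. stock: 12 - 12 = 0. total_sold = 51
  Event 14 (sale 17): sell min(17,0)=0. stock: 0 - 0 = 0. total_sold = 51
  Event 15 (sale 3): sell min(3,0)=0. stock: 0 - 0 = 0. total_sold = 51
  Event 16 (restock 16): 0 + 16 = 16
Final: stock = 16, total_sold = 51

Checking against threshold 14:
  After event 1: stock=8 <= 14 -> ALERT
  After event 2: stock=0 <= 14 -> ALERT
  After event 3: stock=0 <= 14 -> ALERT
  After event 4: stock=0 <= 14 -> ALERT
  After event 5: stock=0 <= 14 -> ALERT
  After event 6: stock=6 <= 14 -> ALERT
  After event 7: stock=0 <= 14 -> ALERT
  After event 8: stock=5 <= 14 -> ALERT
  After event 9: stock=0 <= 14 -> ALERT
  After event 10: stock=0 <= 14 -> ALERT
  After event 11: stock=0 <= 14 -> ALERT
  After event 12: stock=12 <= 14 -> ALERT
  After event 13: stock=0 <= 14 -> ALERT
  After event 14: stock=0 <= 14 -> ALERT
  After event 15: stock=0 <= 14 -> ALERT
  After event 16: stock=16 > 14
Alert events: [1, 2, 3, 4, 5, 6, 7, 8, 9, 10, 11, 12, 13, 14, 15]. Count = 15

Answer: 15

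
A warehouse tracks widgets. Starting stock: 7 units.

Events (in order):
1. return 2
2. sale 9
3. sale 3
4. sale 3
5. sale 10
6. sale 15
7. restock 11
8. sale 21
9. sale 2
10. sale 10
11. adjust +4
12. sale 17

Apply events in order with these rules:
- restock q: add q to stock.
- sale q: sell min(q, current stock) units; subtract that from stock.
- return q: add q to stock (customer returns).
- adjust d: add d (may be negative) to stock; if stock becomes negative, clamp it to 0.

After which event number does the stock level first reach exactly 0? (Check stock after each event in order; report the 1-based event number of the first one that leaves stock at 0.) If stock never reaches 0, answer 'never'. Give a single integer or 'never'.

Answer: 2

Derivation:
Processing events:
Start: stock = 7
  Event 1 (return 2): 7 + 2 = 9
  Event 2 (sale 9): sell min(9,9)=9. stock: 9 - 9 = 0. total_sold = 9
  Event 3 (sale 3): sell min(3,0)=0. stock: 0 - 0 = 0. total_sold = 9
  Event 4 (sale 3): sell min(3,0)=0. stock: 0 - 0 = 0. total_sold = 9
  Event 5 (sale 10): sell min(10,0)=0. stock: 0 - 0 = 0. total_sold = 9
  Event 6 (sale 15): sell min(15,0)=0. stock: 0 - 0 = 0. total_sold = 9
  Event 7 (restock 11): 0 + 11 = 11
  Event 8 (sale 21): sell min(21,11)=11. stock: 11 - 11 = 0. total_sold = 20
  Event 9 (sale 2): sell min(2,0)=0. stock: 0 - 0 = 0. total_sold = 20
  Event 10 (sale 10): sell min(10,0)=0. stock: 0 - 0 = 0. total_sold = 20
  Event 11 (adjust +4): 0 + 4 = 4
  Event 12 (sale 17): sell min(17,4)=4. stock: 4 - 4 = 0. total_sold = 24
Final: stock = 0, total_sold = 24

First zero at event 2.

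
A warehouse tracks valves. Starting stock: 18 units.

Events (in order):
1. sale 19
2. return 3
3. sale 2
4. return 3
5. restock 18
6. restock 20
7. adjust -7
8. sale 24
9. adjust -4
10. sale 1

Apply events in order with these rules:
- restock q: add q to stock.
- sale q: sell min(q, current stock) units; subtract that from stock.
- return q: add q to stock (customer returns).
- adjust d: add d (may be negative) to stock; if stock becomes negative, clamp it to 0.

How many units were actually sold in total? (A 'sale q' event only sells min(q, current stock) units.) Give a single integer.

Answer: 45

Derivation:
Processing events:
Start: stock = 18
  Event 1 (sale 19): sell min(19,18)=18. stock: 18 - 18 = 0. total_sold = 18
  Event 2 (return 3): 0 + 3 = 3
  Event 3 (sale 2): sell min(2,3)=2. stock: 3 - 2 = 1. total_sold = 20
  Event 4 (return 3): 1 + 3 = 4
  Event 5 (restock 18): 4 + 18 = 22
  Event 6 (restock 20): 22 + 20 = 42
  Event 7 (adjust -7): 42 + -7 = 35
  Event 8 (sale 24): sell min(24,35)=24. stock: 35 - 24 = 11. total_sold = 44
  Event 9 (adjust -4): 11 + -4 = 7
  Event 10 (sale 1): sell min(1,7)=1. stock: 7 - 1 = 6. total_sold = 45
Final: stock = 6, total_sold = 45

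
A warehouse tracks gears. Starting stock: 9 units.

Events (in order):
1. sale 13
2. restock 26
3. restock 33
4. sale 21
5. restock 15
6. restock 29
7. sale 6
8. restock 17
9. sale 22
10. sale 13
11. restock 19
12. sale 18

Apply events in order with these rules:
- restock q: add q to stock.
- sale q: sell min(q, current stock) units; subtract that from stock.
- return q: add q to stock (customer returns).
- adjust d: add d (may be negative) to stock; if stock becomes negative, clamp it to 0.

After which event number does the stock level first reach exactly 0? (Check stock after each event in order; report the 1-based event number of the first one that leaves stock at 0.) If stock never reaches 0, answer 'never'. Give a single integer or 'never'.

Answer: 1

Derivation:
Processing events:
Start: stock = 9
  Event 1 (sale 13): sell min(13,9)=9. stock: 9 - 9 = 0. total_sold = 9
  Event 2 (restock 26): 0 + 26 = 26
  Event 3 (restock 33): 26 + 33 = 59
  Event 4 (sale 21): sell min(21,59)=21. stock: 59 - 21 = 38. total_sold = 30
  Event 5 (restock 15): 38 + 15 = 53
  Event 6 (restock 29): 53 + 29 = 82
  Event 7 (sale 6): sell min(6,82)=6. stock: 82 - 6 = 76. total_sold = 36
  Event 8 (restock 17): 76 + 17 = 93
  Event 9 (sale 22): sell min(22,93)=22. stock: 93 - 22 = 71. total_sold = 58
  Event 10 (sale 13): sell min(13,71)=13. stock: 71 - 13 = 58. total_sold = 71
  Event 11 (restock 19): 58 + 19 = 77
  Event 12 (sale 18): sell min(18,77)=18. stock: 77 - 18 = 59. total_sold = 89
Final: stock = 59, total_sold = 89

First zero at event 1.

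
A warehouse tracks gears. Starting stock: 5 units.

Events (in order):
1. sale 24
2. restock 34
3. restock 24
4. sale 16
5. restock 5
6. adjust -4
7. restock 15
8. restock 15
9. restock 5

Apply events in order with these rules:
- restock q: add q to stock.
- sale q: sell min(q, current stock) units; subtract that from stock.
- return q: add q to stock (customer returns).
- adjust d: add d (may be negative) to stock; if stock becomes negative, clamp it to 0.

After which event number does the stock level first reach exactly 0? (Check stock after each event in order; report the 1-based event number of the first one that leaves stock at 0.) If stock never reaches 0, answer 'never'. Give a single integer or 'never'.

Answer: 1

Derivation:
Processing events:
Start: stock = 5
  Event 1 (sale 24): sell min(24,5)=5. stock: 5 - 5 = 0. total_sold = 5
  Event 2 (restock 34): 0 + 34 = 34
  Event 3 (restock 24): 34 + 24 = 58
  Event 4 (sale 16): sell min(16,58)=16. stock: 58 - 16 = 42. total_sold = 21
  Event 5 (restock 5): 42 + 5 = 47
  Event 6 (adjust -4): 47 + -4 = 43
  Event 7 (restock 15): 43 + 15 = 58
  Event 8 (restock 15): 58 + 15 = 73
  Event 9 (restock 5): 73 + 5 = 78
Final: stock = 78, total_sold = 21

First zero at event 1.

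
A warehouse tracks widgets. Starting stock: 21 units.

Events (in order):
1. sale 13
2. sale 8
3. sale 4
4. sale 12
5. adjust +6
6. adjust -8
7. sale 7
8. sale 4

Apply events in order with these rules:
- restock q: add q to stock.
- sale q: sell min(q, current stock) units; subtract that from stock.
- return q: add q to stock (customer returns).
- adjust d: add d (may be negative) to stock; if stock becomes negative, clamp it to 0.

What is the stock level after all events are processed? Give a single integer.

Processing events:
Start: stock = 21
  Event 1 (sale 13): sell min(13,21)=13. stock: 21 - 13 = 8. total_sold = 13
  Event 2 (sale 8): sell min(8,8)=8. stock: 8 - 8 = 0. total_sold = 21
  Event 3 (sale 4): sell min(4,0)=0. stock: 0 - 0 = 0. total_sold = 21
  Event 4 (sale 12): sell min(12,0)=0. stock: 0 - 0 = 0. total_sold = 21
  Event 5 (adjust +6): 0 + 6 = 6
  Event 6 (adjust -8): 6 + -8 = 0 (clamped to 0)
  Event 7 (sale 7): sell min(7,0)=0. stock: 0 - 0 = 0. total_sold = 21
  Event 8 (sale 4): sell min(4,0)=0. stock: 0 - 0 = 0. total_sold = 21
Final: stock = 0, total_sold = 21

Answer: 0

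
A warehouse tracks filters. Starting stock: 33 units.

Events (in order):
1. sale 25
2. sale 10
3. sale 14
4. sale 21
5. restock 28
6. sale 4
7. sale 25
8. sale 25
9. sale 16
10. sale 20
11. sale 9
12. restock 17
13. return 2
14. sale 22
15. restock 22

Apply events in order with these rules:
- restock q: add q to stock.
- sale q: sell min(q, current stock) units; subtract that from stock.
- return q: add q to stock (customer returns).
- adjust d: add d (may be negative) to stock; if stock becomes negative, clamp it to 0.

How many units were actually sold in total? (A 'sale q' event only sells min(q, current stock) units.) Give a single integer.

Processing events:
Start: stock = 33
  Event 1 (sale 25): sell min(25,33)=25. stock: 33 - 25 = 8. total_sold = 25
  Event 2 (sale 10): sell min(10,8)=8. stock: 8 - 8 = 0. total_sold = 33
  Event 3 (sale 14): sell min(14,0)=0. stock: 0 - 0 = 0. total_sold = 33
  Event 4 (sale 21): sell min(21,0)=0. stock: 0 - 0 = 0. total_sold = 33
  Event 5 (restock 28): 0 + 28 = 28
  Event 6 (sale 4): sell min(4,28)=4. stock: 28 - 4 = 24. total_sold = 37
  Event 7 (sale 25): sell min(25,24)=24. stock: 24 - 24 = 0. total_sold = 61
  Event 8 (sale 25): sell min(25,0)=0. stock: 0 - 0 = 0. total_sold = 61
  Event 9 (sale 16): sell min(16,0)=0. stock: 0 - 0 = 0. total_sold = 61
  Event 10 (sale 20): sell min(20,0)=0. stock: 0 - 0 = 0. total_sold = 61
  Event 11 (sale 9): sell min(9,0)=0. stock: 0 - 0 = 0. total_sold = 61
  Event 12 (restock 17): 0 + 17 = 17
  Event 13 (return 2): 17 + 2 = 19
  Event 14 (sale 22): sell min(22,19)=19. stock: 19 - 19 = 0. total_sold = 80
  Event 15 (restock 22): 0 + 22 = 22
Final: stock = 22, total_sold = 80

Answer: 80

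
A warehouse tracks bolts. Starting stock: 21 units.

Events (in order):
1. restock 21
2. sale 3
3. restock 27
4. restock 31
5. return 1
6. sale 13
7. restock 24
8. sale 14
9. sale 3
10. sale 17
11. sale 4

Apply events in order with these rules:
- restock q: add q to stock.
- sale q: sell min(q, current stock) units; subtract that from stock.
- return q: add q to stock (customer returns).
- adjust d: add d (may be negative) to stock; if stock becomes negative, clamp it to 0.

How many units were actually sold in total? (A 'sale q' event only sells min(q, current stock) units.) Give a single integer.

Answer: 54

Derivation:
Processing events:
Start: stock = 21
  Event 1 (restock 21): 21 + 21 = 42
  Event 2 (sale 3): sell min(3,42)=3. stock: 42 - 3 = 39. total_sold = 3
  Event 3 (restock 27): 39 + 27 = 66
  Event 4 (restock 31): 66 + 31 = 97
  Event 5 (return 1): 97 + 1 = 98
  Event 6 (sale 13): sell min(13,98)=13. stock: 98 - 13 = 85. total_sold = 16
  Event 7 (restock 24): 85 + 24 = 109
  Event 8 (sale 14): sell min(14,109)=14. stock: 109 - 14 = 95. total_sold = 30
  Event 9 (sale 3): sell min(3,95)=3. stock: 95 - 3 = 92. total_sold = 33
  Event 10 (sale 17): sell min(17,92)=17. stock: 92 - 17 = 75. total_sold = 50
  Event 11 (sale 4): sell min(4,75)=4. stock: 75 - 4 = 71. total_sold = 54
Final: stock = 71, total_sold = 54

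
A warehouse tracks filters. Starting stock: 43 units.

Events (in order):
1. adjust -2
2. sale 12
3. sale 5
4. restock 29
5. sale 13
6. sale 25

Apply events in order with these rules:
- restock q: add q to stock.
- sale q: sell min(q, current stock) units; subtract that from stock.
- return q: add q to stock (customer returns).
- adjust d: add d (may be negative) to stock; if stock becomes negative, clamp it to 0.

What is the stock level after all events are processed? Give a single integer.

Answer: 15

Derivation:
Processing events:
Start: stock = 43
  Event 1 (adjust -2): 43 + -2 = 41
  Event 2 (sale 12): sell min(12,41)=12. stock: 41 - 12 = 29. total_sold = 12
  Event 3 (sale 5): sell min(5,29)=5. stock: 29 - 5 = 24. total_sold = 17
  Event 4 (restock 29): 24 + 29 = 53
  Event 5 (sale 13): sell min(13,53)=13. stock: 53 - 13 = 40. total_sold = 30
  Event 6 (sale 25): sell min(25,40)=25. stock: 40 - 25 = 15. total_sold = 55
Final: stock = 15, total_sold = 55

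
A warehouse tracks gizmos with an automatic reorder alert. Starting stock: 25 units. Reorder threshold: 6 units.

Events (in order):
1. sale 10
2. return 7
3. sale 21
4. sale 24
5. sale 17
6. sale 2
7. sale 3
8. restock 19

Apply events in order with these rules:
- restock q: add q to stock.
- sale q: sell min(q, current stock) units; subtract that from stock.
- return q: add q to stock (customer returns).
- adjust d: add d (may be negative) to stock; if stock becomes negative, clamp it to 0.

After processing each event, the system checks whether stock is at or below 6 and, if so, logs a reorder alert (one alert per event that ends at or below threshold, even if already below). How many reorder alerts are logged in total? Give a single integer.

Answer: 5

Derivation:
Processing events:
Start: stock = 25
  Event 1 (sale 10): sell min(10,25)=10. stock: 25 - 10 = 15. total_sold = 10
  Event 2 (return 7): 15 + 7 = 22
  Event 3 (sale 21): sell min(21,22)=21. stock: 22 - 21 = 1. total_sold = 31
  Event 4 (sale 24): sell min(24,1)=1. stock: 1 - 1 = 0. total_sold = 32
  Event 5 (sale 17): sell min(17,0)=0. stock: 0 - 0 = 0. total_sold = 32
  Event 6 (sale 2): sell min(2,0)=0. stock: 0 - 0 = 0. total_sold = 32
  Event 7 (sale 3): sell min(3,0)=0. stock: 0 - 0 = 0. total_sold = 32
  Event 8 (restock 19): 0 + 19 = 19
Final: stock = 19, total_sold = 32

Checking against threshold 6:
  After event 1: stock=15 > 6
  After event 2: stock=22 > 6
  After event 3: stock=1 <= 6 -> ALERT
  After event 4: stock=0 <= 6 -> ALERT
  After event 5: stock=0 <= 6 -> ALERT
  After event 6: stock=0 <= 6 -> ALERT
  After event 7: stock=0 <= 6 -> ALERT
  After event 8: stock=19 > 6
Alert events: [3, 4, 5, 6, 7]. Count = 5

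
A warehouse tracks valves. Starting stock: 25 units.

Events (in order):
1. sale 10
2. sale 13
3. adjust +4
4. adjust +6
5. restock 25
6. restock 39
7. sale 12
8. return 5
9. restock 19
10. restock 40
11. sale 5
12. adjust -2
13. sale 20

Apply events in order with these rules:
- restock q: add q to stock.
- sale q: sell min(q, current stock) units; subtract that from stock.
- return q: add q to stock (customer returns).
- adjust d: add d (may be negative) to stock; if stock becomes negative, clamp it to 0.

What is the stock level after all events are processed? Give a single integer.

Processing events:
Start: stock = 25
  Event 1 (sale 10): sell min(10,25)=10. stock: 25 - 10 = 15. total_sold = 10
  Event 2 (sale 13): sell min(13,15)=13. stock: 15 - 13 = 2. total_sold = 23
  Event 3 (adjust +4): 2 + 4 = 6
  Event 4 (adjust +6): 6 + 6 = 12
  Event 5 (restock 25): 12 + 25 = 37
  Event 6 (restock 39): 37 + 39 = 76
  Event 7 (sale 12): sell min(12,76)=12. stock: 76 - 12 = 64. total_sold = 35
  Event 8 (return 5): 64 + 5 = 69
  Event 9 (restock 19): 69 + 19 = 88
  Event 10 (restock 40): 88 + 40 = 128
  Event 11 (sale 5): sell min(5,128)=5. stock: 128 - 5 = 123. total_sold = 40
  Event 12 (adjust -2): 123 + -2 = 121
  Event 13 (sale 20): sell min(20,121)=20. stock: 121 - 20 = 101. total_sold = 60
Final: stock = 101, total_sold = 60

Answer: 101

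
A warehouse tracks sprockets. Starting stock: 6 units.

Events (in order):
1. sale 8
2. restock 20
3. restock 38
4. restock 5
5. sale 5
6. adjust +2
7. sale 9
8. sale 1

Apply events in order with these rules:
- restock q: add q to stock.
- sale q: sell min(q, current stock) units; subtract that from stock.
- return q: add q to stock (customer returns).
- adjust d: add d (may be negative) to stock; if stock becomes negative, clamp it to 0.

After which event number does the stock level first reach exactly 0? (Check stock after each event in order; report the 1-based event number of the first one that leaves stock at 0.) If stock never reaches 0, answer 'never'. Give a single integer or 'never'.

Answer: 1

Derivation:
Processing events:
Start: stock = 6
  Event 1 (sale 8): sell min(8,6)=6. stock: 6 - 6 = 0. total_sold = 6
  Event 2 (restock 20): 0 + 20 = 20
  Event 3 (restock 38): 20 + 38 = 58
  Event 4 (restock 5): 58 + 5 = 63
  Event 5 (sale 5): sell min(5,63)=5. stock: 63 - 5 = 58. total_sold = 11
  Event 6 (adjust +2): 58 + 2 = 60
  Event 7 (sale 9): sell min(9,60)=9. stock: 60 - 9 = 51. total_sold = 20
  Event 8 (sale 1): sell min(1,51)=1. stock: 51 - 1 = 50. total_sold = 21
Final: stock = 50, total_sold = 21

First zero at event 1.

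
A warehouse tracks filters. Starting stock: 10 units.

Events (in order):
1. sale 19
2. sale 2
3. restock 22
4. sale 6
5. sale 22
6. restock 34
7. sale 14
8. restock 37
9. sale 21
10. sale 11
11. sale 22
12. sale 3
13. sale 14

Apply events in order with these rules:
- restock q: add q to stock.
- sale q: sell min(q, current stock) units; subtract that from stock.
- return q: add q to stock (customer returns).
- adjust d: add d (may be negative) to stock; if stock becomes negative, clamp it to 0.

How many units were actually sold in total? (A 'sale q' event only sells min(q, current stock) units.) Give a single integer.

Processing events:
Start: stock = 10
  Event 1 (sale 19): sell min(19,10)=10. stock: 10 - 10 = 0. total_sold = 10
  Event 2 (sale 2): sell min(2,0)=0. stock: 0 - 0 = 0. total_sold = 10
  Event 3 (restock 22): 0 + 22 = 22
  Event 4 (sale 6): sell min(6,22)=6. stock: 22 - 6 = 16. total_sold = 16
  Event 5 (sale 22): sell min(22,16)=16. stock: 16 - 16 = 0. total_sold = 32
  Event 6 (restock 34): 0 + 34 = 34
  Event 7 (sale 14): sell min(14,34)=14. stock: 34 - 14 = 20. total_sold = 46
  Event 8 (restock 37): 20 + 37 = 57
  Event 9 (sale 21): sell min(21,57)=21. stock: 57 - 21 = 36. total_sold = 67
  Event 10 (sale 11): sell min(11,36)=11. stock: 36 - 11 = 25. total_sold = 78
  Event 11 (sale 22): sell min(22,25)=22. stock: 25 - 22 = 3. total_sold = 100
  Event 12 (sale 3): sell min(3,3)=3. stock: 3 - 3 = 0. total_sold = 103
  Event 13 (sale 14): sell min(14,0)=0. stock: 0 - 0 = 0. total_sold = 103
Final: stock = 0, total_sold = 103

Answer: 103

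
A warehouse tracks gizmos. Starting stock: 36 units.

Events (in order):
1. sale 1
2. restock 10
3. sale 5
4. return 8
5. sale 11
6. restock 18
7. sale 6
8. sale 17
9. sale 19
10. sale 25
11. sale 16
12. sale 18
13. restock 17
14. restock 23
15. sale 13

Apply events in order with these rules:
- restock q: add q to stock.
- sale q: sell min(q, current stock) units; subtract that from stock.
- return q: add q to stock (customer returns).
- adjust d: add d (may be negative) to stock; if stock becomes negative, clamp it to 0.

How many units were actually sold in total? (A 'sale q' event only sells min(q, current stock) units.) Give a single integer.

Answer: 85

Derivation:
Processing events:
Start: stock = 36
  Event 1 (sale 1): sell min(1,36)=1. stock: 36 - 1 = 35. total_sold = 1
  Event 2 (restock 10): 35 + 10 = 45
  Event 3 (sale 5): sell min(5,45)=5. stock: 45 - 5 = 40. total_sold = 6
  Event 4 (return 8): 40 + 8 = 48
  Event 5 (sale 11): sell min(11,48)=11. stock: 48 - 11 = 37. total_sold = 17
  Event 6 (restock 18): 37 + 18 = 55
  Event 7 (sale 6): sell min(6,55)=6. stock: 55 - 6 = 49. total_sold = 23
  Event 8 (sale 17): sell min(17,49)=17. stock: 49 - 17 = 32. total_sold = 40
  Event 9 (sale 19): sell min(19,32)=19. stock: 32 - 19 = 13. total_sold = 59
  Event 10 (sale 25): sell min(25,13)=13. stock: 13 - 13 = 0. total_sold = 72
  Event 11 (sale 16): sell min(16,0)=0. stock: 0 - 0 = 0. total_sold = 72
  Event 12 (sale 18): sell min(18,0)=0. stock: 0 - 0 = 0. total_sold = 72
  Event 13 (restock 17): 0 + 17 = 17
  Event 14 (restock 23): 17 + 23 = 40
  Event 15 (sale 13): sell min(13,40)=13. stock: 40 - 13 = 27. total_sold = 85
Final: stock = 27, total_sold = 85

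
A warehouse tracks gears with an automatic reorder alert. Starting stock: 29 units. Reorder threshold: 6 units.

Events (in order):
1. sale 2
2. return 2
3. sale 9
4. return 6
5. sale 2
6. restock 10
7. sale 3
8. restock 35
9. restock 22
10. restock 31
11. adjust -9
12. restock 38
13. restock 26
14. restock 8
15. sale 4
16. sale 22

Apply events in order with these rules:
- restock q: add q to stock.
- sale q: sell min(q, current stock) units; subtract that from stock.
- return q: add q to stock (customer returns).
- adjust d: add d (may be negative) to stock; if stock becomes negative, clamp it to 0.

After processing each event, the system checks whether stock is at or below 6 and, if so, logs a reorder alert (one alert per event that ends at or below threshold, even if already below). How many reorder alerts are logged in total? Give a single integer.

Answer: 0

Derivation:
Processing events:
Start: stock = 29
  Event 1 (sale 2): sell min(2,29)=2. stock: 29 - 2 = 27. total_sold = 2
  Event 2 (return 2): 27 + 2 = 29
  Event 3 (sale 9): sell min(9,29)=9. stock: 29 - 9 = 20. total_sold = 11
  Event 4 (return 6): 20 + 6 = 26
  Event 5 (sale 2): sell min(2,26)=2. stock: 26 - 2 = 24. total_sold = 13
  Event 6 (restock 10): 24 + 10 = 34
  Event 7 (sale 3): sell min(3,34)=3. stock: 34 - 3 = 31. total_sold = 16
  Event 8 (restock 35): 31 + 35 = 66
  Event 9 (restock 22): 66 + 22 = 88
  Event 10 (restock 31): 88 + 31 = 119
  Event 11 (adjust -9): 119 + -9 = 110
  Event 12 (restock 38): 110 + 38 = 148
  Event 13 (restock 26): 148 + 26 = 174
  Event 14 (restock 8): 174 + 8 = 182
  Event 15 (sale 4): sell min(4,182)=4. stock: 182 - 4 = 178. total_sold = 20
  Event 16 (sale 22): sell min(22,178)=22. stock: 178 - 22 = 156. total_sold = 42
Final: stock = 156, total_sold = 42

Checking against threshold 6:
  After event 1: stock=27 > 6
  After event 2: stock=29 > 6
  After event 3: stock=20 > 6
  After event 4: stock=26 > 6
  After event 5: stock=24 > 6
  After event 6: stock=34 > 6
  After event 7: stock=31 > 6
  After event 8: stock=66 > 6
  After event 9: stock=88 > 6
  After event 10: stock=119 > 6
  After event 11: stock=110 > 6
  After event 12: stock=148 > 6
  After event 13: stock=174 > 6
  After event 14: stock=182 > 6
  After event 15: stock=178 > 6
  After event 16: stock=156 > 6
Alert events: []. Count = 0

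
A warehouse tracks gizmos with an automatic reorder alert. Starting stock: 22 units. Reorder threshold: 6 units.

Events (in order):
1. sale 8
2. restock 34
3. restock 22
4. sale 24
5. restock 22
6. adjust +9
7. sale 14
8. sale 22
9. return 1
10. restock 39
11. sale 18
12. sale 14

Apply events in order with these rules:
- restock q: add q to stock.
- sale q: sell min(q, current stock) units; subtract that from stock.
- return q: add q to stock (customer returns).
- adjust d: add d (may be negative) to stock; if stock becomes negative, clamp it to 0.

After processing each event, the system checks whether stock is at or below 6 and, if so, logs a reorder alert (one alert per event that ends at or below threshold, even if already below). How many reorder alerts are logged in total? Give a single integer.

Processing events:
Start: stock = 22
  Event 1 (sale 8): sell min(8,22)=8. stock: 22 - 8 = 14. total_sold = 8
  Event 2 (restock 34): 14 + 34 = 48
  Event 3 (restock 22): 48 + 22 = 70
  Event 4 (sale 24): sell min(24,70)=24. stock: 70 - 24 = 46. total_sold = 32
  Event 5 (restock 22): 46 + 22 = 68
  Event 6 (adjust +9): 68 + 9 = 77
  Event 7 (sale 14): sell min(14,77)=14. stock: 77 - 14 = 63. total_sold = 46
  Event 8 (sale 22): sell min(22,63)=22. stock: 63 - 22 = 41. total_sold = 68
  Event 9 (return 1): 41 + 1 = 42
  Event 10 (restock 39): 42 + 39 = 81
  Event 11 (sale 18): sell min(18,81)=18. stock: 81 - 18 = 63. total_sold = 86
  Event 12 (sale 14): sell min(14,63)=14. stock: 63 - 14 = 49. total_sold = 100
Final: stock = 49, total_sold = 100

Checking against threshold 6:
  After event 1: stock=14 > 6
  After event 2: stock=48 > 6
  After event 3: stock=70 > 6
  After event 4: stock=46 > 6
  After event 5: stock=68 > 6
  After event 6: stock=77 > 6
  After event 7: stock=63 > 6
  After event 8: stock=41 > 6
  After event 9: stock=42 > 6
  After event 10: stock=81 > 6
  After event 11: stock=63 > 6
  After event 12: stock=49 > 6
Alert events: []. Count = 0

Answer: 0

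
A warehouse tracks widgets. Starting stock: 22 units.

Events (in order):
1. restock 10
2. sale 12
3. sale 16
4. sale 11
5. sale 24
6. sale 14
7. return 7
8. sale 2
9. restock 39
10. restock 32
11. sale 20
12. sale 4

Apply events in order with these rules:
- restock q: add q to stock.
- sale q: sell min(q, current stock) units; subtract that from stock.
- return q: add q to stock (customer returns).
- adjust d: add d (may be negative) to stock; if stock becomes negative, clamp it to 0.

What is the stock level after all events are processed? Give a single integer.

Answer: 52

Derivation:
Processing events:
Start: stock = 22
  Event 1 (restock 10): 22 + 10 = 32
  Event 2 (sale 12): sell min(12,32)=12. stock: 32 - 12 = 20. total_sold = 12
  Event 3 (sale 16): sell min(16,20)=16. stock: 20 - 16 = 4. total_sold = 28
  Event 4 (sale 11): sell min(11,4)=4. stock: 4 - 4 = 0. total_sold = 32
  Event 5 (sale 24): sell min(24,0)=0. stock: 0 - 0 = 0. total_sold = 32
  Event 6 (sale 14): sell min(14,0)=0. stock: 0 - 0 = 0. total_sold = 32
  Event 7 (return 7): 0 + 7 = 7
  Event 8 (sale 2): sell min(2,7)=2. stock: 7 - 2 = 5. total_sold = 34
  Event 9 (restock 39): 5 + 39 = 44
  Event 10 (restock 32): 44 + 32 = 76
  Event 11 (sale 20): sell min(20,76)=20. stock: 76 - 20 = 56. total_sold = 54
  Event 12 (sale 4): sell min(4,56)=4. stock: 56 - 4 = 52. total_sold = 58
Final: stock = 52, total_sold = 58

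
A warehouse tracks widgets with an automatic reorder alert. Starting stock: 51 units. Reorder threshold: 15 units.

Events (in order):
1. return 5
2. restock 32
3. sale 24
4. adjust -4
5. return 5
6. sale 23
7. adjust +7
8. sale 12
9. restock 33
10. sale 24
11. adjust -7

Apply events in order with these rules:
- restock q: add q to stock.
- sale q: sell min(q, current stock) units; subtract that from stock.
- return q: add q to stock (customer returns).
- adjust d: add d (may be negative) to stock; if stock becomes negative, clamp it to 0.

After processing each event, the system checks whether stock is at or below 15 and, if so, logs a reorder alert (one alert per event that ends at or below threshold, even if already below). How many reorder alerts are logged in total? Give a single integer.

Answer: 0

Derivation:
Processing events:
Start: stock = 51
  Event 1 (return 5): 51 + 5 = 56
  Event 2 (restock 32): 56 + 32 = 88
  Event 3 (sale 24): sell min(24,88)=24. stock: 88 - 24 = 64. total_sold = 24
  Event 4 (adjust -4): 64 + -4 = 60
  Event 5 (return 5): 60 + 5 = 65
  Event 6 (sale 23): sell min(23,65)=23. stock: 65 - 23 = 42. total_sold = 47
  Event 7 (adjust +7): 42 + 7 = 49
  Event 8 (sale 12): sell min(12,49)=12. stock: 49 - 12 = 37. total_sold = 59
  Event 9 (restock 33): 37 + 33 = 70
  Event 10 (sale 24): sell min(24,70)=24. stock: 70 - 24 = 46. total_sold = 83
  Event 11 (adjust -7): 46 + -7 = 39
Final: stock = 39, total_sold = 83

Checking against threshold 15:
  After event 1: stock=56 > 15
  After event 2: stock=88 > 15
  After event 3: stock=64 > 15
  After event 4: stock=60 > 15
  After event 5: stock=65 > 15
  After event 6: stock=42 > 15
  After event 7: stock=49 > 15
  After event 8: stock=37 > 15
  After event 9: stock=70 > 15
  After event 10: stock=46 > 15
  After event 11: stock=39 > 15
Alert events: []. Count = 0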